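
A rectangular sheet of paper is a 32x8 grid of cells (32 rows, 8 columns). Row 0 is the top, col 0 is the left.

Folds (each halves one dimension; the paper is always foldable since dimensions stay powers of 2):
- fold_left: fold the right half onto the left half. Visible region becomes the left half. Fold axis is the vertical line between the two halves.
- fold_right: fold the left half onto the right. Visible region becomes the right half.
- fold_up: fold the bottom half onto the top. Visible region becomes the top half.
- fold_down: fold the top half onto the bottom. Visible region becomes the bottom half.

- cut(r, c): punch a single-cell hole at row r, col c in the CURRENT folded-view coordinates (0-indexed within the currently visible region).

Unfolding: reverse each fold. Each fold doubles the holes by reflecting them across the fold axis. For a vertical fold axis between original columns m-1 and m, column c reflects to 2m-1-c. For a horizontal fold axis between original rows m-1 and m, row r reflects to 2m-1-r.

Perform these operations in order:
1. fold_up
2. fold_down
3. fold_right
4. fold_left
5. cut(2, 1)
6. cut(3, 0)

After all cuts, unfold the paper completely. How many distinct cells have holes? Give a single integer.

Answer: 32

Derivation:
Op 1 fold_up: fold axis h@16; visible region now rows[0,16) x cols[0,8) = 16x8
Op 2 fold_down: fold axis h@8; visible region now rows[8,16) x cols[0,8) = 8x8
Op 3 fold_right: fold axis v@4; visible region now rows[8,16) x cols[4,8) = 8x4
Op 4 fold_left: fold axis v@6; visible region now rows[8,16) x cols[4,6) = 8x2
Op 5 cut(2, 1): punch at orig (10,5); cuts so far [(10, 5)]; region rows[8,16) x cols[4,6) = 8x2
Op 6 cut(3, 0): punch at orig (11,4); cuts so far [(10, 5), (11, 4)]; region rows[8,16) x cols[4,6) = 8x2
Unfold 1 (reflect across v@6): 4 holes -> [(10, 5), (10, 6), (11, 4), (11, 7)]
Unfold 2 (reflect across v@4): 8 holes -> [(10, 1), (10, 2), (10, 5), (10, 6), (11, 0), (11, 3), (11, 4), (11, 7)]
Unfold 3 (reflect across h@8): 16 holes -> [(4, 0), (4, 3), (4, 4), (4, 7), (5, 1), (5, 2), (5, 5), (5, 6), (10, 1), (10, 2), (10, 5), (10, 6), (11, 0), (11, 3), (11, 4), (11, 7)]
Unfold 4 (reflect across h@16): 32 holes -> [(4, 0), (4, 3), (4, 4), (4, 7), (5, 1), (5, 2), (5, 5), (5, 6), (10, 1), (10, 2), (10, 5), (10, 6), (11, 0), (11, 3), (11, 4), (11, 7), (20, 0), (20, 3), (20, 4), (20, 7), (21, 1), (21, 2), (21, 5), (21, 6), (26, 1), (26, 2), (26, 5), (26, 6), (27, 0), (27, 3), (27, 4), (27, 7)]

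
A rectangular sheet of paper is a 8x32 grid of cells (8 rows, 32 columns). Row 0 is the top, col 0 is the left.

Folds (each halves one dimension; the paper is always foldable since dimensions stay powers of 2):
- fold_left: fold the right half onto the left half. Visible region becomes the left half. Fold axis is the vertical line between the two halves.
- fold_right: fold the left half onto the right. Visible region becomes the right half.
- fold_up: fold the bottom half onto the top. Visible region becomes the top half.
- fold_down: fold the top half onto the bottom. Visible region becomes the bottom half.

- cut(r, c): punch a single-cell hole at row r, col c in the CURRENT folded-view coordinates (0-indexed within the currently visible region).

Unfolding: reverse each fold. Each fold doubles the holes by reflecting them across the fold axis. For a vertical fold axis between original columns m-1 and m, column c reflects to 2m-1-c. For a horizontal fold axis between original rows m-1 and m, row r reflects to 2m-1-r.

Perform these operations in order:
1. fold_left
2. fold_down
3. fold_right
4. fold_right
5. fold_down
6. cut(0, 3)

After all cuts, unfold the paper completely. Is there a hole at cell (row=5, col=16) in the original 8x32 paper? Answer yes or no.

Op 1 fold_left: fold axis v@16; visible region now rows[0,8) x cols[0,16) = 8x16
Op 2 fold_down: fold axis h@4; visible region now rows[4,8) x cols[0,16) = 4x16
Op 3 fold_right: fold axis v@8; visible region now rows[4,8) x cols[8,16) = 4x8
Op 4 fold_right: fold axis v@12; visible region now rows[4,8) x cols[12,16) = 4x4
Op 5 fold_down: fold axis h@6; visible region now rows[6,8) x cols[12,16) = 2x4
Op 6 cut(0, 3): punch at orig (6,15); cuts so far [(6, 15)]; region rows[6,8) x cols[12,16) = 2x4
Unfold 1 (reflect across h@6): 2 holes -> [(5, 15), (6, 15)]
Unfold 2 (reflect across v@12): 4 holes -> [(5, 8), (5, 15), (6, 8), (6, 15)]
Unfold 3 (reflect across v@8): 8 holes -> [(5, 0), (5, 7), (5, 8), (5, 15), (6, 0), (6, 7), (6, 8), (6, 15)]
Unfold 4 (reflect across h@4): 16 holes -> [(1, 0), (1, 7), (1, 8), (1, 15), (2, 0), (2, 7), (2, 8), (2, 15), (5, 0), (5, 7), (5, 8), (5, 15), (6, 0), (6, 7), (6, 8), (6, 15)]
Unfold 5 (reflect across v@16): 32 holes -> [(1, 0), (1, 7), (1, 8), (1, 15), (1, 16), (1, 23), (1, 24), (1, 31), (2, 0), (2, 7), (2, 8), (2, 15), (2, 16), (2, 23), (2, 24), (2, 31), (5, 0), (5, 7), (5, 8), (5, 15), (5, 16), (5, 23), (5, 24), (5, 31), (6, 0), (6, 7), (6, 8), (6, 15), (6, 16), (6, 23), (6, 24), (6, 31)]
Holes: [(1, 0), (1, 7), (1, 8), (1, 15), (1, 16), (1, 23), (1, 24), (1, 31), (2, 0), (2, 7), (2, 8), (2, 15), (2, 16), (2, 23), (2, 24), (2, 31), (5, 0), (5, 7), (5, 8), (5, 15), (5, 16), (5, 23), (5, 24), (5, 31), (6, 0), (6, 7), (6, 8), (6, 15), (6, 16), (6, 23), (6, 24), (6, 31)]

Answer: yes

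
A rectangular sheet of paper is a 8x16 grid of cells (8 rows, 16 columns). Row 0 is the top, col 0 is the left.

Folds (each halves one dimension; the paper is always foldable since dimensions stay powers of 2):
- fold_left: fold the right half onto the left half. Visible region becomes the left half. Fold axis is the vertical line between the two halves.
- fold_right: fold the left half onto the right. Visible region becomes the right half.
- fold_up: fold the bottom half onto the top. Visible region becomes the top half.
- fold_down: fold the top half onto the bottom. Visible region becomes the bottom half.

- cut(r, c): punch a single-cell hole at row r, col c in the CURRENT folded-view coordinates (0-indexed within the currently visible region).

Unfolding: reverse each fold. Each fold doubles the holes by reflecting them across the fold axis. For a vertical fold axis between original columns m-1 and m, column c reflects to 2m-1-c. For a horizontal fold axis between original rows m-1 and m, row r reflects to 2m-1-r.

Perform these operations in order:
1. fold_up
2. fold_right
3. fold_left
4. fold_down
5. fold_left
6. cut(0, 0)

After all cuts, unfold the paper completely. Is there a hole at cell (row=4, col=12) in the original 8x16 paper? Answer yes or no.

Op 1 fold_up: fold axis h@4; visible region now rows[0,4) x cols[0,16) = 4x16
Op 2 fold_right: fold axis v@8; visible region now rows[0,4) x cols[8,16) = 4x8
Op 3 fold_left: fold axis v@12; visible region now rows[0,4) x cols[8,12) = 4x4
Op 4 fold_down: fold axis h@2; visible region now rows[2,4) x cols[8,12) = 2x4
Op 5 fold_left: fold axis v@10; visible region now rows[2,4) x cols[8,10) = 2x2
Op 6 cut(0, 0): punch at orig (2,8); cuts so far [(2, 8)]; region rows[2,4) x cols[8,10) = 2x2
Unfold 1 (reflect across v@10): 2 holes -> [(2, 8), (2, 11)]
Unfold 2 (reflect across h@2): 4 holes -> [(1, 8), (1, 11), (2, 8), (2, 11)]
Unfold 3 (reflect across v@12): 8 holes -> [(1, 8), (1, 11), (1, 12), (1, 15), (2, 8), (2, 11), (2, 12), (2, 15)]
Unfold 4 (reflect across v@8): 16 holes -> [(1, 0), (1, 3), (1, 4), (1, 7), (1, 8), (1, 11), (1, 12), (1, 15), (2, 0), (2, 3), (2, 4), (2, 7), (2, 8), (2, 11), (2, 12), (2, 15)]
Unfold 5 (reflect across h@4): 32 holes -> [(1, 0), (1, 3), (1, 4), (1, 7), (1, 8), (1, 11), (1, 12), (1, 15), (2, 0), (2, 3), (2, 4), (2, 7), (2, 8), (2, 11), (2, 12), (2, 15), (5, 0), (5, 3), (5, 4), (5, 7), (5, 8), (5, 11), (5, 12), (5, 15), (6, 0), (6, 3), (6, 4), (6, 7), (6, 8), (6, 11), (6, 12), (6, 15)]
Holes: [(1, 0), (1, 3), (1, 4), (1, 7), (1, 8), (1, 11), (1, 12), (1, 15), (2, 0), (2, 3), (2, 4), (2, 7), (2, 8), (2, 11), (2, 12), (2, 15), (5, 0), (5, 3), (5, 4), (5, 7), (5, 8), (5, 11), (5, 12), (5, 15), (6, 0), (6, 3), (6, 4), (6, 7), (6, 8), (6, 11), (6, 12), (6, 15)]

Answer: no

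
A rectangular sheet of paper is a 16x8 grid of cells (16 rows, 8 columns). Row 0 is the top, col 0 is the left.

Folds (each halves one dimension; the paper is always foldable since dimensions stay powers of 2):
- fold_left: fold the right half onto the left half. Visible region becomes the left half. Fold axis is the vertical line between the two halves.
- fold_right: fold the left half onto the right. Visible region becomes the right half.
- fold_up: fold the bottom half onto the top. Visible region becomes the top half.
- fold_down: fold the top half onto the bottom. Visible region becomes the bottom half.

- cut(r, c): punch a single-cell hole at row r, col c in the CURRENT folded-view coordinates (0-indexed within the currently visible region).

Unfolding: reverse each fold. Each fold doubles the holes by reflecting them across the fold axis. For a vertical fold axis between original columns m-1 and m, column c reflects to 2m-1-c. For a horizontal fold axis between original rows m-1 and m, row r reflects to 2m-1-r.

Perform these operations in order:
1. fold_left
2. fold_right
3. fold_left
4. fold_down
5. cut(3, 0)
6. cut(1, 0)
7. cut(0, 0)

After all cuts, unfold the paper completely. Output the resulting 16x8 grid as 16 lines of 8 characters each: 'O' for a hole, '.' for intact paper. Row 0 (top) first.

Answer: ........
........
........
........
OOOOOOOO
........
OOOOOOOO
OOOOOOOO
OOOOOOOO
OOOOOOOO
........
OOOOOOOO
........
........
........
........

Derivation:
Op 1 fold_left: fold axis v@4; visible region now rows[0,16) x cols[0,4) = 16x4
Op 2 fold_right: fold axis v@2; visible region now rows[0,16) x cols[2,4) = 16x2
Op 3 fold_left: fold axis v@3; visible region now rows[0,16) x cols[2,3) = 16x1
Op 4 fold_down: fold axis h@8; visible region now rows[8,16) x cols[2,3) = 8x1
Op 5 cut(3, 0): punch at orig (11,2); cuts so far [(11, 2)]; region rows[8,16) x cols[2,3) = 8x1
Op 6 cut(1, 0): punch at orig (9,2); cuts so far [(9, 2), (11, 2)]; region rows[8,16) x cols[2,3) = 8x1
Op 7 cut(0, 0): punch at orig (8,2); cuts so far [(8, 2), (9, 2), (11, 2)]; region rows[8,16) x cols[2,3) = 8x1
Unfold 1 (reflect across h@8): 6 holes -> [(4, 2), (6, 2), (7, 2), (8, 2), (9, 2), (11, 2)]
Unfold 2 (reflect across v@3): 12 holes -> [(4, 2), (4, 3), (6, 2), (6, 3), (7, 2), (7, 3), (8, 2), (8, 3), (9, 2), (9, 3), (11, 2), (11, 3)]
Unfold 3 (reflect across v@2): 24 holes -> [(4, 0), (4, 1), (4, 2), (4, 3), (6, 0), (6, 1), (6, 2), (6, 3), (7, 0), (7, 1), (7, 2), (7, 3), (8, 0), (8, 1), (8, 2), (8, 3), (9, 0), (9, 1), (9, 2), (9, 3), (11, 0), (11, 1), (11, 2), (11, 3)]
Unfold 4 (reflect across v@4): 48 holes -> [(4, 0), (4, 1), (4, 2), (4, 3), (4, 4), (4, 5), (4, 6), (4, 7), (6, 0), (6, 1), (6, 2), (6, 3), (6, 4), (6, 5), (6, 6), (6, 7), (7, 0), (7, 1), (7, 2), (7, 3), (7, 4), (7, 5), (7, 6), (7, 7), (8, 0), (8, 1), (8, 2), (8, 3), (8, 4), (8, 5), (8, 6), (8, 7), (9, 0), (9, 1), (9, 2), (9, 3), (9, 4), (9, 5), (9, 6), (9, 7), (11, 0), (11, 1), (11, 2), (11, 3), (11, 4), (11, 5), (11, 6), (11, 7)]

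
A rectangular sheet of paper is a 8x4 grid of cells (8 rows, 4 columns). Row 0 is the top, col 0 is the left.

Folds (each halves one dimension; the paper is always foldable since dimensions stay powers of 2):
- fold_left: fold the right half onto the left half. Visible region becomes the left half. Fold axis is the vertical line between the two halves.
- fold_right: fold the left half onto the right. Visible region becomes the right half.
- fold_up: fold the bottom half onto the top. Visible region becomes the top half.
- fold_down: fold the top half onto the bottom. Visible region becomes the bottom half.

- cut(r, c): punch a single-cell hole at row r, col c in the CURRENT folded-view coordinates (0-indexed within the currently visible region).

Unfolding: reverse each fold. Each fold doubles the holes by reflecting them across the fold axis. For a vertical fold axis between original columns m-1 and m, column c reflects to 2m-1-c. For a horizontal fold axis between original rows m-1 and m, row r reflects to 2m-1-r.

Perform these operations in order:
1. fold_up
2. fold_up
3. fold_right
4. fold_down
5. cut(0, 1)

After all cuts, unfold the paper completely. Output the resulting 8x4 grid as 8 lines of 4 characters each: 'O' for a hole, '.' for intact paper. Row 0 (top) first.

Op 1 fold_up: fold axis h@4; visible region now rows[0,4) x cols[0,4) = 4x4
Op 2 fold_up: fold axis h@2; visible region now rows[0,2) x cols[0,4) = 2x4
Op 3 fold_right: fold axis v@2; visible region now rows[0,2) x cols[2,4) = 2x2
Op 4 fold_down: fold axis h@1; visible region now rows[1,2) x cols[2,4) = 1x2
Op 5 cut(0, 1): punch at orig (1,3); cuts so far [(1, 3)]; region rows[1,2) x cols[2,4) = 1x2
Unfold 1 (reflect across h@1): 2 holes -> [(0, 3), (1, 3)]
Unfold 2 (reflect across v@2): 4 holes -> [(0, 0), (0, 3), (1, 0), (1, 3)]
Unfold 3 (reflect across h@2): 8 holes -> [(0, 0), (0, 3), (1, 0), (1, 3), (2, 0), (2, 3), (3, 0), (3, 3)]
Unfold 4 (reflect across h@4): 16 holes -> [(0, 0), (0, 3), (1, 0), (1, 3), (2, 0), (2, 3), (3, 0), (3, 3), (4, 0), (4, 3), (5, 0), (5, 3), (6, 0), (6, 3), (7, 0), (7, 3)]

Answer: O..O
O..O
O..O
O..O
O..O
O..O
O..O
O..O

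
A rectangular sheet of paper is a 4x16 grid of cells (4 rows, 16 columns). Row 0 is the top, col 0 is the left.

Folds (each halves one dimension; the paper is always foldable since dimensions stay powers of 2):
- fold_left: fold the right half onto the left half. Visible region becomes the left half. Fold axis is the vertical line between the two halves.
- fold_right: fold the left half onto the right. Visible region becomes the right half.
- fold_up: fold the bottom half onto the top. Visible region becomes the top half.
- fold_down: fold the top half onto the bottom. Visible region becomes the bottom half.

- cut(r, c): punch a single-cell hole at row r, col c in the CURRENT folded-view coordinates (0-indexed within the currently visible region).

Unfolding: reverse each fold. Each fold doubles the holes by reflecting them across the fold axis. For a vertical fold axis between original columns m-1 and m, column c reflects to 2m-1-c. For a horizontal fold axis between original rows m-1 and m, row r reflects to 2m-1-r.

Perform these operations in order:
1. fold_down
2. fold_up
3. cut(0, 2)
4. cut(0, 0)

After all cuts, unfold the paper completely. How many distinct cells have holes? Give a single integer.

Op 1 fold_down: fold axis h@2; visible region now rows[2,4) x cols[0,16) = 2x16
Op 2 fold_up: fold axis h@3; visible region now rows[2,3) x cols[0,16) = 1x16
Op 3 cut(0, 2): punch at orig (2,2); cuts so far [(2, 2)]; region rows[2,3) x cols[0,16) = 1x16
Op 4 cut(0, 0): punch at orig (2,0); cuts so far [(2, 0), (2, 2)]; region rows[2,3) x cols[0,16) = 1x16
Unfold 1 (reflect across h@3): 4 holes -> [(2, 0), (2, 2), (3, 0), (3, 2)]
Unfold 2 (reflect across h@2): 8 holes -> [(0, 0), (0, 2), (1, 0), (1, 2), (2, 0), (2, 2), (3, 0), (3, 2)]

Answer: 8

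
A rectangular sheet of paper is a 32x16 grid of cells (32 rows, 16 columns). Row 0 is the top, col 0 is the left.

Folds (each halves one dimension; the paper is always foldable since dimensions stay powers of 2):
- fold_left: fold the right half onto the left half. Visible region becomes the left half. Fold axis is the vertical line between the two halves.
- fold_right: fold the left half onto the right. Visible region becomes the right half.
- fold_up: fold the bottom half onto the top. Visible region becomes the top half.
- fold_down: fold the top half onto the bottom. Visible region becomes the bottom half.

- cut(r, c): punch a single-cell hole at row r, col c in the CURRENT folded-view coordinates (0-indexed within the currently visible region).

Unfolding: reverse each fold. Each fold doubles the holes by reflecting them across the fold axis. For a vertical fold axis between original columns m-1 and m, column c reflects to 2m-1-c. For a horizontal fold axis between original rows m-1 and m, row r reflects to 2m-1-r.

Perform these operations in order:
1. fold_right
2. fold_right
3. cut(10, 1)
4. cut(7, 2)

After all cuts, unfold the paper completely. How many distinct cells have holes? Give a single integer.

Answer: 8

Derivation:
Op 1 fold_right: fold axis v@8; visible region now rows[0,32) x cols[8,16) = 32x8
Op 2 fold_right: fold axis v@12; visible region now rows[0,32) x cols[12,16) = 32x4
Op 3 cut(10, 1): punch at orig (10,13); cuts so far [(10, 13)]; region rows[0,32) x cols[12,16) = 32x4
Op 4 cut(7, 2): punch at orig (7,14); cuts so far [(7, 14), (10, 13)]; region rows[0,32) x cols[12,16) = 32x4
Unfold 1 (reflect across v@12): 4 holes -> [(7, 9), (7, 14), (10, 10), (10, 13)]
Unfold 2 (reflect across v@8): 8 holes -> [(7, 1), (7, 6), (7, 9), (7, 14), (10, 2), (10, 5), (10, 10), (10, 13)]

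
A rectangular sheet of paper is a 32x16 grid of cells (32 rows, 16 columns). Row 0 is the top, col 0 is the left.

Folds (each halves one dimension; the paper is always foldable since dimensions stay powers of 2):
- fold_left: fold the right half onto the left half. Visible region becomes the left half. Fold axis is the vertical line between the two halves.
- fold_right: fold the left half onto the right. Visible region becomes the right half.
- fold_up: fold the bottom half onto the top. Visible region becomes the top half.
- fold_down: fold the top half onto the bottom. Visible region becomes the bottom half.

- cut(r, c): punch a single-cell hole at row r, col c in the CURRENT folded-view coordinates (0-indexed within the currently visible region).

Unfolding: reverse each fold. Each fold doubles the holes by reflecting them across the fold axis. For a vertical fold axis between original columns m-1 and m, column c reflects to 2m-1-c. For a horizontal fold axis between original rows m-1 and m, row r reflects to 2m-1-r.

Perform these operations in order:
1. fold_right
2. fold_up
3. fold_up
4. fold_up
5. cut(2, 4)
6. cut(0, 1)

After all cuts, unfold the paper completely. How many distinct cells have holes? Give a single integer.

Answer: 32

Derivation:
Op 1 fold_right: fold axis v@8; visible region now rows[0,32) x cols[8,16) = 32x8
Op 2 fold_up: fold axis h@16; visible region now rows[0,16) x cols[8,16) = 16x8
Op 3 fold_up: fold axis h@8; visible region now rows[0,8) x cols[8,16) = 8x8
Op 4 fold_up: fold axis h@4; visible region now rows[0,4) x cols[8,16) = 4x8
Op 5 cut(2, 4): punch at orig (2,12); cuts so far [(2, 12)]; region rows[0,4) x cols[8,16) = 4x8
Op 6 cut(0, 1): punch at orig (0,9); cuts so far [(0, 9), (2, 12)]; region rows[0,4) x cols[8,16) = 4x8
Unfold 1 (reflect across h@4): 4 holes -> [(0, 9), (2, 12), (5, 12), (7, 9)]
Unfold 2 (reflect across h@8): 8 holes -> [(0, 9), (2, 12), (5, 12), (7, 9), (8, 9), (10, 12), (13, 12), (15, 9)]
Unfold 3 (reflect across h@16): 16 holes -> [(0, 9), (2, 12), (5, 12), (7, 9), (8, 9), (10, 12), (13, 12), (15, 9), (16, 9), (18, 12), (21, 12), (23, 9), (24, 9), (26, 12), (29, 12), (31, 9)]
Unfold 4 (reflect across v@8): 32 holes -> [(0, 6), (0, 9), (2, 3), (2, 12), (5, 3), (5, 12), (7, 6), (7, 9), (8, 6), (8, 9), (10, 3), (10, 12), (13, 3), (13, 12), (15, 6), (15, 9), (16, 6), (16, 9), (18, 3), (18, 12), (21, 3), (21, 12), (23, 6), (23, 9), (24, 6), (24, 9), (26, 3), (26, 12), (29, 3), (29, 12), (31, 6), (31, 9)]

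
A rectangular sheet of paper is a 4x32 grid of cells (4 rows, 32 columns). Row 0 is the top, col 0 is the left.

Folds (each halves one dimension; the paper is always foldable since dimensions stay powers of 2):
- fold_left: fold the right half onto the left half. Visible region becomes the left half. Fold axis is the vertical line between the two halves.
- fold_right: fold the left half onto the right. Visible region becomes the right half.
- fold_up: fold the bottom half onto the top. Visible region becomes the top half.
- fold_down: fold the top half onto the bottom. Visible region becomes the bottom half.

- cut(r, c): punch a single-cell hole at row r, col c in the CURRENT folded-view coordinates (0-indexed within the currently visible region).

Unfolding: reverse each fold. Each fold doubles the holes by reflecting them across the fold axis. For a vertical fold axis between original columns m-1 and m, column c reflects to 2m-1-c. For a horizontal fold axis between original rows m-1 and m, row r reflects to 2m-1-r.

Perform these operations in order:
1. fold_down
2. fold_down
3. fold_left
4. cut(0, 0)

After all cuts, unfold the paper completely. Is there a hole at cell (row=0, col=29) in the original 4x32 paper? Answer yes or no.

Op 1 fold_down: fold axis h@2; visible region now rows[2,4) x cols[0,32) = 2x32
Op 2 fold_down: fold axis h@3; visible region now rows[3,4) x cols[0,32) = 1x32
Op 3 fold_left: fold axis v@16; visible region now rows[3,4) x cols[0,16) = 1x16
Op 4 cut(0, 0): punch at orig (3,0); cuts so far [(3, 0)]; region rows[3,4) x cols[0,16) = 1x16
Unfold 1 (reflect across v@16): 2 holes -> [(3, 0), (3, 31)]
Unfold 2 (reflect across h@3): 4 holes -> [(2, 0), (2, 31), (3, 0), (3, 31)]
Unfold 3 (reflect across h@2): 8 holes -> [(0, 0), (0, 31), (1, 0), (1, 31), (2, 0), (2, 31), (3, 0), (3, 31)]
Holes: [(0, 0), (0, 31), (1, 0), (1, 31), (2, 0), (2, 31), (3, 0), (3, 31)]

Answer: no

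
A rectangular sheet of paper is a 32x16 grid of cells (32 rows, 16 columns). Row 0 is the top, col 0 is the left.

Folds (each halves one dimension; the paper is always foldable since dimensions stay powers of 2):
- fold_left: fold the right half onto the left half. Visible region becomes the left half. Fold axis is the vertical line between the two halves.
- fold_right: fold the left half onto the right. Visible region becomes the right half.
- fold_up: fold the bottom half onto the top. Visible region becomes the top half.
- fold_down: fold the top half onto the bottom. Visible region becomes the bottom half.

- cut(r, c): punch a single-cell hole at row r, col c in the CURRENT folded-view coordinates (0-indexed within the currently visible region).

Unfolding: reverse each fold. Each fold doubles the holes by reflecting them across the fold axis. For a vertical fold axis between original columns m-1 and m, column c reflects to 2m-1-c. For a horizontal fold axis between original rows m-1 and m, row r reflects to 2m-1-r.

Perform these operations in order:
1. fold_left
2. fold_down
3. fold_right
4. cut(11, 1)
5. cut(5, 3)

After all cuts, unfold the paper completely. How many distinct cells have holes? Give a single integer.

Op 1 fold_left: fold axis v@8; visible region now rows[0,32) x cols[0,8) = 32x8
Op 2 fold_down: fold axis h@16; visible region now rows[16,32) x cols[0,8) = 16x8
Op 3 fold_right: fold axis v@4; visible region now rows[16,32) x cols[4,8) = 16x4
Op 4 cut(11, 1): punch at orig (27,5); cuts so far [(27, 5)]; region rows[16,32) x cols[4,8) = 16x4
Op 5 cut(5, 3): punch at orig (21,7); cuts so far [(21, 7), (27, 5)]; region rows[16,32) x cols[4,8) = 16x4
Unfold 1 (reflect across v@4): 4 holes -> [(21, 0), (21, 7), (27, 2), (27, 5)]
Unfold 2 (reflect across h@16): 8 holes -> [(4, 2), (4, 5), (10, 0), (10, 7), (21, 0), (21, 7), (27, 2), (27, 5)]
Unfold 3 (reflect across v@8): 16 holes -> [(4, 2), (4, 5), (4, 10), (4, 13), (10, 0), (10, 7), (10, 8), (10, 15), (21, 0), (21, 7), (21, 8), (21, 15), (27, 2), (27, 5), (27, 10), (27, 13)]

Answer: 16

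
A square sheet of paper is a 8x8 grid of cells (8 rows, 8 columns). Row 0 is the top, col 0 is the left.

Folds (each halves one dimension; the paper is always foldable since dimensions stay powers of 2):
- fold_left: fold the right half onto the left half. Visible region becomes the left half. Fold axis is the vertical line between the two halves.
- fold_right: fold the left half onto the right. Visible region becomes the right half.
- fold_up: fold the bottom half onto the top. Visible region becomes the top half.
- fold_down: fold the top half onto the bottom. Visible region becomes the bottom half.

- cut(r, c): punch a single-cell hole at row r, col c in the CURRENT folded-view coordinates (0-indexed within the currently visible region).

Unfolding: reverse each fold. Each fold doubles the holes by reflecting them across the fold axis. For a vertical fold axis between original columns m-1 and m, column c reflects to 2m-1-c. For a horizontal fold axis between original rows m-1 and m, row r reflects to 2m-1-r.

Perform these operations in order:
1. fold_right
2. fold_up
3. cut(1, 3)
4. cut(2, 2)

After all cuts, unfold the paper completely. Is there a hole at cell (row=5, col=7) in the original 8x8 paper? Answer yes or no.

Answer: no

Derivation:
Op 1 fold_right: fold axis v@4; visible region now rows[0,8) x cols[4,8) = 8x4
Op 2 fold_up: fold axis h@4; visible region now rows[0,4) x cols[4,8) = 4x4
Op 3 cut(1, 3): punch at orig (1,7); cuts so far [(1, 7)]; region rows[0,4) x cols[4,8) = 4x4
Op 4 cut(2, 2): punch at orig (2,6); cuts so far [(1, 7), (2, 6)]; region rows[0,4) x cols[4,8) = 4x4
Unfold 1 (reflect across h@4): 4 holes -> [(1, 7), (2, 6), (5, 6), (6, 7)]
Unfold 2 (reflect across v@4): 8 holes -> [(1, 0), (1, 7), (2, 1), (2, 6), (5, 1), (5, 6), (6, 0), (6, 7)]
Holes: [(1, 0), (1, 7), (2, 1), (2, 6), (5, 1), (5, 6), (6, 0), (6, 7)]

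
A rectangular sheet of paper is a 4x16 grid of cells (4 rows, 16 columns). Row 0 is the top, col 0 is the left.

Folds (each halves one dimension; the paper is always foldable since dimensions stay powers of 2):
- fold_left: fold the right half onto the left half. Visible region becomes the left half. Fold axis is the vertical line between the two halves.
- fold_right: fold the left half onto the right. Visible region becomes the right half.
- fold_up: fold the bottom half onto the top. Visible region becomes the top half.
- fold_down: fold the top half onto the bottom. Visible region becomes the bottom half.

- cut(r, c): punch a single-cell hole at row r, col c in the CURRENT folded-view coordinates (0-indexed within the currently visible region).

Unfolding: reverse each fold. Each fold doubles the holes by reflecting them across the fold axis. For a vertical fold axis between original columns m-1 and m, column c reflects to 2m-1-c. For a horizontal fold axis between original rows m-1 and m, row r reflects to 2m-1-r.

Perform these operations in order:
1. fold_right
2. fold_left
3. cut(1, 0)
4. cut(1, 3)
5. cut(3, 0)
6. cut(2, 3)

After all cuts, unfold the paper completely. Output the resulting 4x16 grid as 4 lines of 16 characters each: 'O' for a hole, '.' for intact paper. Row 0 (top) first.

Answer: ................
O..OO..OO..OO..O
...OO......OO...
O......OO......O

Derivation:
Op 1 fold_right: fold axis v@8; visible region now rows[0,4) x cols[8,16) = 4x8
Op 2 fold_left: fold axis v@12; visible region now rows[0,4) x cols[8,12) = 4x4
Op 3 cut(1, 0): punch at orig (1,8); cuts so far [(1, 8)]; region rows[0,4) x cols[8,12) = 4x4
Op 4 cut(1, 3): punch at orig (1,11); cuts so far [(1, 8), (1, 11)]; region rows[0,4) x cols[8,12) = 4x4
Op 5 cut(3, 0): punch at orig (3,8); cuts so far [(1, 8), (1, 11), (3, 8)]; region rows[0,4) x cols[8,12) = 4x4
Op 6 cut(2, 3): punch at orig (2,11); cuts so far [(1, 8), (1, 11), (2, 11), (3, 8)]; region rows[0,4) x cols[8,12) = 4x4
Unfold 1 (reflect across v@12): 8 holes -> [(1, 8), (1, 11), (1, 12), (1, 15), (2, 11), (2, 12), (3, 8), (3, 15)]
Unfold 2 (reflect across v@8): 16 holes -> [(1, 0), (1, 3), (1, 4), (1, 7), (1, 8), (1, 11), (1, 12), (1, 15), (2, 3), (2, 4), (2, 11), (2, 12), (3, 0), (3, 7), (3, 8), (3, 15)]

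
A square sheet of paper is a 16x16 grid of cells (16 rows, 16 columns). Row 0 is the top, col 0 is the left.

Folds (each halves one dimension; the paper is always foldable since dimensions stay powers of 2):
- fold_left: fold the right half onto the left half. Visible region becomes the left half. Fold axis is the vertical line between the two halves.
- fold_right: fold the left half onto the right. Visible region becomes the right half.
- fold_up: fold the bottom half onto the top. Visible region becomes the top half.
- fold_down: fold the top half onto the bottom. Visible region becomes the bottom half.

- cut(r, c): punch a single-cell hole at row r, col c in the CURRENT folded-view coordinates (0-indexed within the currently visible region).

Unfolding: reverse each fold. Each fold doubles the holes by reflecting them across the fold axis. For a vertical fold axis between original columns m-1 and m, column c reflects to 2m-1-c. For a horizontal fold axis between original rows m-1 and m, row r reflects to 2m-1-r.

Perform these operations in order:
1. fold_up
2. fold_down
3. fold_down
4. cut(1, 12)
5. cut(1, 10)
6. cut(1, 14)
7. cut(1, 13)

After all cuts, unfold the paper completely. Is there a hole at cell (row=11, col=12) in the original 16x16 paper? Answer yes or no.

Op 1 fold_up: fold axis h@8; visible region now rows[0,8) x cols[0,16) = 8x16
Op 2 fold_down: fold axis h@4; visible region now rows[4,8) x cols[0,16) = 4x16
Op 3 fold_down: fold axis h@6; visible region now rows[6,8) x cols[0,16) = 2x16
Op 4 cut(1, 12): punch at orig (7,12); cuts so far [(7, 12)]; region rows[6,8) x cols[0,16) = 2x16
Op 5 cut(1, 10): punch at orig (7,10); cuts so far [(7, 10), (7, 12)]; region rows[6,8) x cols[0,16) = 2x16
Op 6 cut(1, 14): punch at orig (7,14); cuts so far [(7, 10), (7, 12), (7, 14)]; region rows[6,8) x cols[0,16) = 2x16
Op 7 cut(1, 13): punch at orig (7,13); cuts so far [(7, 10), (7, 12), (7, 13), (7, 14)]; region rows[6,8) x cols[0,16) = 2x16
Unfold 1 (reflect across h@6): 8 holes -> [(4, 10), (4, 12), (4, 13), (4, 14), (7, 10), (7, 12), (7, 13), (7, 14)]
Unfold 2 (reflect across h@4): 16 holes -> [(0, 10), (0, 12), (0, 13), (0, 14), (3, 10), (3, 12), (3, 13), (3, 14), (4, 10), (4, 12), (4, 13), (4, 14), (7, 10), (7, 12), (7, 13), (7, 14)]
Unfold 3 (reflect across h@8): 32 holes -> [(0, 10), (0, 12), (0, 13), (0, 14), (3, 10), (3, 12), (3, 13), (3, 14), (4, 10), (4, 12), (4, 13), (4, 14), (7, 10), (7, 12), (7, 13), (7, 14), (8, 10), (8, 12), (8, 13), (8, 14), (11, 10), (11, 12), (11, 13), (11, 14), (12, 10), (12, 12), (12, 13), (12, 14), (15, 10), (15, 12), (15, 13), (15, 14)]
Holes: [(0, 10), (0, 12), (0, 13), (0, 14), (3, 10), (3, 12), (3, 13), (3, 14), (4, 10), (4, 12), (4, 13), (4, 14), (7, 10), (7, 12), (7, 13), (7, 14), (8, 10), (8, 12), (8, 13), (8, 14), (11, 10), (11, 12), (11, 13), (11, 14), (12, 10), (12, 12), (12, 13), (12, 14), (15, 10), (15, 12), (15, 13), (15, 14)]

Answer: yes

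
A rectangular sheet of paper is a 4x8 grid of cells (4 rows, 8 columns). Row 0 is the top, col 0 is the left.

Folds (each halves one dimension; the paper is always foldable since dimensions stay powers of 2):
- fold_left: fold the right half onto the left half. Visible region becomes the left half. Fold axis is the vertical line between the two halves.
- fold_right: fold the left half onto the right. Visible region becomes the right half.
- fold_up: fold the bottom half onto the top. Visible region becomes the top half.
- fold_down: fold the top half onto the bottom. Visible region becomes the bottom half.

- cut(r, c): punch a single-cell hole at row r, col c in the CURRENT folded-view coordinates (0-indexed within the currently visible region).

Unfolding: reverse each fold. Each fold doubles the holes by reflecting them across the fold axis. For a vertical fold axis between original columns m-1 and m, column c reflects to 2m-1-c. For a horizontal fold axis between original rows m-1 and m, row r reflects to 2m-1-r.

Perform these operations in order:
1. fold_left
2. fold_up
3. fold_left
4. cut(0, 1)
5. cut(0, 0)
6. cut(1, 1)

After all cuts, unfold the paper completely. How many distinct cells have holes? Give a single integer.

Op 1 fold_left: fold axis v@4; visible region now rows[0,4) x cols[0,4) = 4x4
Op 2 fold_up: fold axis h@2; visible region now rows[0,2) x cols[0,4) = 2x4
Op 3 fold_left: fold axis v@2; visible region now rows[0,2) x cols[0,2) = 2x2
Op 4 cut(0, 1): punch at orig (0,1); cuts so far [(0, 1)]; region rows[0,2) x cols[0,2) = 2x2
Op 5 cut(0, 0): punch at orig (0,0); cuts so far [(0, 0), (0, 1)]; region rows[0,2) x cols[0,2) = 2x2
Op 6 cut(1, 1): punch at orig (1,1); cuts so far [(0, 0), (0, 1), (1, 1)]; region rows[0,2) x cols[0,2) = 2x2
Unfold 1 (reflect across v@2): 6 holes -> [(0, 0), (0, 1), (0, 2), (0, 3), (1, 1), (1, 2)]
Unfold 2 (reflect across h@2): 12 holes -> [(0, 0), (0, 1), (0, 2), (0, 3), (1, 1), (1, 2), (2, 1), (2, 2), (3, 0), (3, 1), (3, 2), (3, 3)]
Unfold 3 (reflect across v@4): 24 holes -> [(0, 0), (0, 1), (0, 2), (0, 3), (0, 4), (0, 5), (0, 6), (0, 7), (1, 1), (1, 2), (1, 5), (1, 6), (2, 1), (2, 2), (2, 5), (2, 6), (3, 0), (3, 1), (3, 2), (3, 3), (3, 4), (3, 5), (3, 6), (3, 7)]

Answer: 24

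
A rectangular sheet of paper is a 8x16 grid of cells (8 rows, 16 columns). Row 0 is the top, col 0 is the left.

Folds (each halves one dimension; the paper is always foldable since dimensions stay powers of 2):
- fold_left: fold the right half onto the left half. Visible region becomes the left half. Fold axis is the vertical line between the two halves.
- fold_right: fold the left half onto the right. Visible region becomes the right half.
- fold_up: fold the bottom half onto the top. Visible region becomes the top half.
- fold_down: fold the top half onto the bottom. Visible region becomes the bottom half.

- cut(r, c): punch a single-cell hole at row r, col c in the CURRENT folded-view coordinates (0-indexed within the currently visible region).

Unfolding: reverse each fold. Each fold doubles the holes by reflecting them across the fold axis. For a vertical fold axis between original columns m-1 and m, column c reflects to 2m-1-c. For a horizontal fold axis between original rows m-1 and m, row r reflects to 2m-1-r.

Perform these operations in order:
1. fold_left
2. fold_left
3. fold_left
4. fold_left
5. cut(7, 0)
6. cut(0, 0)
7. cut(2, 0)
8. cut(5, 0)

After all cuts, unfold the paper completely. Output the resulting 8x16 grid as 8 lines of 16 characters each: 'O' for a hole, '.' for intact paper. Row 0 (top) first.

Op 1 fold_left: fold axis v@8; visible region now rows[0,8) x cols[0,8) = 8x8
Op 2 fold_left: fold axis v@4; visible region now rows[0,8) x cols[0,4) = 8x4
Op 3 fold_left: fold axis v@2; visible region now rows[0,8) x cols[0,2) = 8x2
Op 4 fold_left: fold axis v@1; visible region now rows[0,8) x cols[0,1) = 8x1
Op 5 cut(7, 0): punch at orig (7,0); cuts so far [(7, 0)]; region rows[0,8) x cols[0,1) = 8x1
Op 6 cut(0, 0): punch at orig (0,0); cuts so far [(0, 0), (7, 0)]; region rows[0,8) x cols[0,1) = 8x1
Op 7 cut(2, 0): punch at orig (2,0); cuts so far [(0, 0), (2, 0), (7, 0)]; region rows[0,8) x cols[0,1) = 8x1
Op 8 cut(5, 0): punch at orig (5,0); cuts so far [(0, 0), (2, 0), (5, 0), (7, 0)]; region rows[0,8) x cols[0,1) = 8x1
Unfold 1 (reflect across v@1): 8 holes -> [(0, 0), (0, 1), (2, 0), (2, 1), (5, 0), (5, 1), (7, 0), (7, 1)]
Unfold 2 (reflect across v@2): 16 holes -> [(0, 0), (0, 1), (0, 2), (0, 3), (2, 0), (2, 1), (2, 2), (2, 3), (5, 0), (5, 1), (5, 2), (5, 3), (7, 0), (7, 1), (7, 2), (7, 3)]
Unfold 3 (reflect across v@4): 32 holes -> [(0, 0), (0, 1), (0, 2), (0, 3), (0, 4), (0, 5), (0, 6), (0, 7), (2, 0), (2, 1), (2, 2), (2, 3), (2, 4), (2, 5), (2, 6), (2, 7), (5, 0), (5, 1), (5, 2), (5, 3), (5, 4), (5, 5), (5, 6), (5, 7), (7, 0), (7, 1), (7, 2), (7, 3), (7, 4), (7, 5), (7, 6), (7, 7)]
Unfold 4 (reflect across v@8): 64 holes -> [(0, 0), (0, 1), (0, 2), (0, 3), (0, 4), (0, 5), (0, 6), (0, 7), (0, 8), (0, 9), (0, 10), (0, 11), (0, 12), (0, 13), (0, 14), (0, 15), (2, 0), (2, 1), (2, 2), (2, 3), (2, 4), (2, 5), (2, 6), (2, 7), (2, 8), (2, 9), (2, 10), (2, 11), (2, 12), (2, 13), (2, 14), (2, 15), (5, 0), (5, 1), (5, 2), (5, 3), (5, 4), (5, 5), (5, 6), (5, 7), (5, 8), (5, 9), (5, 10), (5, 11), (5, 12), (5, 13), (5, 14), (5, 15), (7, 0), (7, 1), (7, 2), (7, 3), (7, 4), (7, 5), (7, 6), (7, 7), (7, 8), (7, 9), (7, 10), (7, 11), (7, 12), (7, 13), (7, 14), (7, 15)]

Answer: OOOOOOOOOOOOOOOO
................
OOOOOOOOOOOOOOOO
................
................
OOOOOOOOOOOOOOOO
................
OOOOOOOOOOOOOOOO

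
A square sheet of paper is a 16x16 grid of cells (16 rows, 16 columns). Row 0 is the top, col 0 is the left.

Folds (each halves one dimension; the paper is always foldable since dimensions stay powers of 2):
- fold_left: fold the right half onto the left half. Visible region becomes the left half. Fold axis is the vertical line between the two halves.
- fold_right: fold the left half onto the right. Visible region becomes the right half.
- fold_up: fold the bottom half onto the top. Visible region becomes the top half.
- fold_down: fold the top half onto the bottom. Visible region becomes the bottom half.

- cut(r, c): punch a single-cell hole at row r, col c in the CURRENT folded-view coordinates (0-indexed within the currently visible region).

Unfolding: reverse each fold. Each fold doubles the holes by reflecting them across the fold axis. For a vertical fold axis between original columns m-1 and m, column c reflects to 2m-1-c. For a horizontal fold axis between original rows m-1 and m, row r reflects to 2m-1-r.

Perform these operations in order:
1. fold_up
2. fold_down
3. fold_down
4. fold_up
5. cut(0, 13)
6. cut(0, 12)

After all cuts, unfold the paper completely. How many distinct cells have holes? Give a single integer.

Op 1 fold_up: fold axis h@8; visible region now rows[0,8) x cols[0,16) = 8x16
Op 2 fold_down: fold axis h@4; visible region now rows[4,8) x cols[0,16) = 4x16
Op 3 fold_down: fold axis h@6; visible region now rows[6,8) x cols[0,16) = 2x16
Op 4 fold_up: fold axis h@7; visible region now rows[6,7) x cols[0,16) = 1x16
Op 5 cut(0, 13): punch at orig (6,13); cuts so far [(6, 13)]; region rows[6,7) x cols[0,16) = 1x16
Op 6 cut(0, 12): punch at orig (6,12); cuts so far [(6, 12), (6, 13)]; region rows[6,7) x cols[0,16) = 1x16
Unfold 1 (reflect across h@7): 4 holes -> [(6, 12), (6, 13), (7, 12), (7, 13)]
Unfold 2 (reflect across h@6): 8 holes -> [(4, 12), (4, 13), (5, 12), (5, 13), (6, 12), (6, 13), (7, 12), (7, 13)]
Unfold 3 (reflect across h@4): 16 holes -> [(0, 12), (0, 13), (1, 12), (1, 13), (2, 12), (2, 13), (3, 12), (3, 13), (4, 12), (4, 13), (5, 12), (5, 13), (6, 12), (6, 13), (7, 12), (7, 13)]
Unfold 4 (reflect across h@8): 32 holes -> [(0, 12), (0, 13), (1, 12), (1, 13), (2, 12), (2, 13), (3, 12), (3, 13), (4, 12), (4, 13), (5, 12), (5, 13), (6, 12), (6, 13), (7, 12), (7, 13), (8, 12), (8, 13), (9, 12), (9, 13), (10, 12), (10, 13), (11, 12), (11, 13), (12, 12), (12, 13), (13, 12), (13, 13), (14, 12), (14, 13), (15, 12), (15, 13)]

Answer: 32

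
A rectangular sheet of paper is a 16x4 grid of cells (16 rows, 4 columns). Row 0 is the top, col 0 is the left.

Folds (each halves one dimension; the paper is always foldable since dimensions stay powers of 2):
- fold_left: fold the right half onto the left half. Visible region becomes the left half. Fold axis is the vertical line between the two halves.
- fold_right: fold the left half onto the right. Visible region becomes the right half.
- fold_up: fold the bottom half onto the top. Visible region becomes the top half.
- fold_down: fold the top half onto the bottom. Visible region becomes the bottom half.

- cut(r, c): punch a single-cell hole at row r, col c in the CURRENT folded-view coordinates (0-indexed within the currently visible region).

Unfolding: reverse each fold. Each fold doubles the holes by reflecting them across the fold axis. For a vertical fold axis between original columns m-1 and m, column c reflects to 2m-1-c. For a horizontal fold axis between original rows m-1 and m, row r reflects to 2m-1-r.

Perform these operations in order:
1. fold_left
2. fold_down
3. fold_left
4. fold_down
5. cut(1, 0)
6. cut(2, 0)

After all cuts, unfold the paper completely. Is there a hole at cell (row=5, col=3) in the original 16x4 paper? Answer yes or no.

Op 1 fold_left: fold axis v@2; visible region now rows[0,16) x cols[0,2) = 16x2
Op 2 fold_down: fold axis h@8; visible region now rows[8,16) x cols[0,2) = 8x2
Op 3 fold_left: fold axis v@1; visible region now rows[8,16) x cols[0,1) = 8x1
Op 4 fold_down: fold axis h@12; visible region now rows[12,16) x cols[0,1) = 4x1
Op 5 cut(1, 0): punch at orig (13,0); cuts so far [(13, 0)]; region rows[12,16) x cols[0,1) = 4x1
Op 6 cut(2, 0): punch at orig (14,0); cuts so far [(13, 0), (14, 0)]; region rows[12,16) x cols[0,1) = 4x1
Unfold 1 (reflect across h@12): 4 holes -> [(9, 0), (10, 0), (13, 0), (14, 0)]
Unfold 2 (reflect across v@1): 8 holes -> [(9, 0), (9, 1), (10, 0), (10, 1), (13, 0), (13, 1), (14, 0), (14, 1)]
Unfold 3 (reflect across h@8): 16 holes -> [(1, 0), (1, 1), (2, 0), (2, 1), (5, 0), (5, 1), (6, 0), (6, 1), (9, 0), (9, 1), (10, 0), (10, 1), (13, 0), (13, 1), (14, 0), (14, 1)]
Unfold 4 (reflect across v@2): 32 holes -> [(1, 0), (1, 1), (1, 2), (1, 3), (2, 0), (2, 1), (2, 2), (2, 3), (5, 0), (5, 1), (5, 2), (5, 3), (6, 0), (6, 1), (6, 2), (6, 3), (9, 0), (9, 1), (9, 2), (9, 3), (10, 0), (10, 1), (10, 2), (10, 3), (13, 0), (13, 1), (13, 2), (13, 3), (14, 0), (14, 1), (14, 2), (14, 3)]
Holes: [(1, 0), (1, 1), (1, 2), (1, 3), (2, 0), (2, 1), (2, 2), (2, 3), (5, 0), (5, 1), (5, 2), (5, 3), (6, 0), (6, 1), (6, 2), (6, 3), (9, 0), (9, 1), (9, 2), (9, 3), (10, 0), (10, 1), (10, 2), (10, 3), (13, 0), (13, 1), (13, 2), (13, 3), (14, 0), (14, 1), (14, 2), (14, 3)]

Answer: yes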